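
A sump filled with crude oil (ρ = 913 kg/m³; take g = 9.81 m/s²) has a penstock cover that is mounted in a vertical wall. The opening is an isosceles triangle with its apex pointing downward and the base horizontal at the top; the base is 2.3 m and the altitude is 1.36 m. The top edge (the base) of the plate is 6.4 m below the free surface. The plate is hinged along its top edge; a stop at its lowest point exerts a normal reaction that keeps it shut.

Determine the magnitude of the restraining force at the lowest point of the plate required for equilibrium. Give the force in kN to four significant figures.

P ≈ 33.06 kN

γ = ρg = 913 × 9.81 / 1000 = 8.95653 kN/m³.
With the apex down, the centroid sits h/3 = 1.36/3 = 0.453333 m below the base (the top edge), so the centroid depth is h_c = 6.4 + 0.453333 = 6.85333 m.
A = ½ × 2.3 × 1.36 = 1.564 m².
Resultant F = γ·h_c·A = 8.95653 × 6.85333 × 1.564 = 96.0015 kN.
I_c = b·h³/36 = 2.3 × 1.36³/36 = 0.16071 m⁴.
Centre of pressure: y_p = y_c + I_c/(y_c·A) = 6.85333 + 0.16071/(6.85333 × 1.564) = 6.85333 + 0.0149936 = 6.86832 m along the plane.
The resultant acts 0.453333 + 0.0149936 = 0.468327 m (along the plate) below the hinge at the top edge, so the moment about the hinge is M = F × 0.468327 = 96.0015 × 0.468327 = 44.9601 kN·m.
A normal force at the bottom, 1.36 m from the hinge, must supply this moment: P = 44.9601/1.36 = 33.0589 kN.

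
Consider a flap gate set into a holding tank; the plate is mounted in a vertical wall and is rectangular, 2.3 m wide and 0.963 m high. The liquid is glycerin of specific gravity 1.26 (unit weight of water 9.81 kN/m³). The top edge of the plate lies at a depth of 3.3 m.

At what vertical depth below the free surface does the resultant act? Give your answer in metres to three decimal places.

h_p = 3.802 m

γ = 1.26 × 9.81 = 12.3606 kN/m³.
The centroid lies 0.963/2 = 0.4815 m below the top edge, so the centroid depth is h_c = 3.3 + 0.4815 = 3.7815 m.
A = 2.3 × 0.963 = 2.2149 m².
Resultant F = γ·h_c·A = 12.3606 × 3.7815 × 2.2149 = 103.528 kN.
I_c = b·h³/12 = 2.3 × 0.963³/12 = 0.171169 m⁴.
Centre of pressure: y_p = y_c + I_c/(y_c·A) = 3.7815 + 0.171169/(3.7815 × 2.2149) = 3.7815 + 0.0204365 = 3.80194 m along the plane.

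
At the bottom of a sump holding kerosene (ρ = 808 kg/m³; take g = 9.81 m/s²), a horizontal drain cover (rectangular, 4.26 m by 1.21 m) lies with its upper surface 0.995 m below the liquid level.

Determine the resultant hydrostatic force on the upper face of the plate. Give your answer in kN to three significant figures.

γ = ρg = 808 × 9.81 / 1000 = 7.92648 kN/m³.
The plate is horizontal, so pressure is uniform at p = γ·h = 7.92648 × 0.995 = 7.88685 kN/m².
A = 4.26 × 1.21 = 5.1546 m².
F = p·A = 7.88685 × 5.1546 = 40.6536 kN.

F ≈ 40.7 kN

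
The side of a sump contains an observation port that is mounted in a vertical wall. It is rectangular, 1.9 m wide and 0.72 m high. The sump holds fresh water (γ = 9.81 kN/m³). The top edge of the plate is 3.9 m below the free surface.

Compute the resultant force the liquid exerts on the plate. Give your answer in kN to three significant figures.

γ = 9.81 kN/m³.
The centroid lies 0.72/2 = 0.36 m below the top edge, so the centroid depth is h_c = 3.9 + 0.36 = 4.26 m.
A = 1.9 × 0.72 = 1.368 m².
Resultant F = γ·h_c·A = 9.81 × 4.26 × 1.368 = 57.1695 kN.

F ≈ 57.2 kN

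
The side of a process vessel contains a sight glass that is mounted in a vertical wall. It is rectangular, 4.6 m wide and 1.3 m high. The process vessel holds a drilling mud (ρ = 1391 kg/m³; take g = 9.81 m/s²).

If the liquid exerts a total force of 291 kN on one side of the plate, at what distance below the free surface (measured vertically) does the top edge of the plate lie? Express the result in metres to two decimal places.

γ = ρg = 1391 × 9.81 / 1000 = 13.64571 kN/m³.
A = 4.6 × 1.3 = 5.98 m².
From F = γ·h_c·A, the centroid depth is h_c = 291/(13.64571 × 5.98) = 3.56612 m.
The centroid lies 1.3/2 = 0.65 m below the top edge, so the top edge sits at h_top = 3.56612 − 0.65 = 2.91612 m below the surface.

d_top ≈ 2.92 m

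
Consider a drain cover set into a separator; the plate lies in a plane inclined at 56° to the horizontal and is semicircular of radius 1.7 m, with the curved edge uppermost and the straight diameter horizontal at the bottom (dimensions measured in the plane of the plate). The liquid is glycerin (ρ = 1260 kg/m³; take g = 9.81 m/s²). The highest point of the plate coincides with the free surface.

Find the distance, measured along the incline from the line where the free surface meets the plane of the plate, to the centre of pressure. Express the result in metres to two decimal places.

y_p = 1.18 m

γ = ρg = 1260 × 9.81 / 1000 = 12.3606 kN/m³.
Let θ = 56° be the plate's angle to the horizontal; measure y along the incline from where the plane meets the free surface. Vertical depth h = y·sinθ with sinθ = 0.829038.
The centroid lies 4r/(3π) = 0.721502 m above the diameter, so r − 4r/(3π) = 1.7 − 0.721502 = 0.978498 m below the topmost point, so y_c = 0.978498 m and h_c = 0.978498 × 0.829038 = 0.811212 m.
A = πr²/2 = π × 1.7²/2 = 4.5396 m².
Resultant F = γ·h_c·A = 12.3606 × 0.811212 × 4.5396 = 45.5189 kN.
I_c = (π/8 − 8/(9π))·r⁴ = 0.109757 × 1.7⁴ = 0.916701 m⁴.
Centre of pressure: y_p = y_c + I_c/(y_c·A) = 0.978498 + 0.916701/(0.978498 × 4.5396) = 0.978498 + 0.206372 = 1.18487 m along the plane.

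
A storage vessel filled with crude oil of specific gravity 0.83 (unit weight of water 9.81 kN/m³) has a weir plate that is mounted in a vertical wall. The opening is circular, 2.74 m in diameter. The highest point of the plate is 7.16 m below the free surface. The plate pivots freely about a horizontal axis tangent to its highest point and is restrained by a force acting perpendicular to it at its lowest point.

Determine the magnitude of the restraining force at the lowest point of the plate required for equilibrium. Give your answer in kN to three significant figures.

γ = 0.83 × 9.81 = 8.1423 kN/m³.
The centroid is at the centre, 1.37 m below the top of the plate, so the centroid depth is h_c = 7.16 + 1.37 = 8.53 m.
A = π(1.37)² = 5.89646 m².
Resultant F = γ·h_c·A = 8.1423 × 8.53 × 5.89646 = 409.532 kN.
I_c = πr⁴/4 = π × 1.37⁴/4 = 2.76676 m⁴.
Centre of pressure: y_p = y_c + I_c/(y_c·A) = 8.53 + 2.76676/(8.53 × 5.89646) = 8.53 + 0.0550087 = 8.58501 m along the plane.
The resultant acts 1.37 + 0.0550087 = 1.42501 m (along the plate) below the hinge at the top edge, so the moment about the hinge is M = F × 1.42501 = 409.532 × 1.42501 = 583.587 kN·m.
A normal force at the bottom, 2.74 m from the hinge, must supply this moment: P = 583.587/2.74 = 212.988 kN.

P ≈ 213 kN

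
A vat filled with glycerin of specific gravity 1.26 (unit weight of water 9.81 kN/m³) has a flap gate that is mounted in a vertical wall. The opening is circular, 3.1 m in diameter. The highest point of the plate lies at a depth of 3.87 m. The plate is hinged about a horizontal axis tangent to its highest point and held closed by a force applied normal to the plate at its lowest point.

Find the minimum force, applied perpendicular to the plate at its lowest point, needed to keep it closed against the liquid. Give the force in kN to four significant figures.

γ = 1.26 × 9.81 = 12.3606 kN/m³.
The centroid is at the centre, 1.55 m below the top of the plate, so the centroid depth is h_c = 3.87 + 1.55 = 5.42 m.
A = π(1.55)² = 7.54768 m².
Resultant F = γ·h_c·A = 12.3606 × 5.42 × 7.54768 = 505.653 kN.
I_c = πr⁴/4 = π × 1.55⁴/4 = 4.53332 m⁴.
Centre of pressure: y_p = y_c + I_c/(y_c·A) = 5.42 + 4.53332/(5.42 × 7.54768) = 5.42 + 0.110816 = 5.53082 m along the plane.
The resultant acts 1.55 + 0.110816 = 1.66082 m (along the plate) below the hinge at the top edge, so the moment about the hinge is M = F × 1.66082 = 505.653 × 1.66082 = 839.799 kN·m.
A normal force at the bottom, 3.1 m from the hinge, must supply this moment: P = 839.799/3.1 = 270.903 kN.

P ≈ 270.9 kN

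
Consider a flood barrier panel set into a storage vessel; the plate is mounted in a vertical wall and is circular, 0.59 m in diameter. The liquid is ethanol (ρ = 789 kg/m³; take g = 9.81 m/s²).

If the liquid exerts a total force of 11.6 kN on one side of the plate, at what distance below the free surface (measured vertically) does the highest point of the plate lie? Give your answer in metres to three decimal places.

γ = ρg = 789 × 9.81 / 1000 = 7.74009 kN/m³.
A = π(0.295)² = 0.273397 m².
From F = γ·h_c·A, the centroid depth is h_c = 11.6/(7.74009 × 0.273397) = 5.48174 m.
The centroid is at the centre, 0.295 m below the top of the plate, so the highest point sits at h_top = 5.48174 − 0.295 = 5.18674 m below the surface.

d_top ≈ 5.187 m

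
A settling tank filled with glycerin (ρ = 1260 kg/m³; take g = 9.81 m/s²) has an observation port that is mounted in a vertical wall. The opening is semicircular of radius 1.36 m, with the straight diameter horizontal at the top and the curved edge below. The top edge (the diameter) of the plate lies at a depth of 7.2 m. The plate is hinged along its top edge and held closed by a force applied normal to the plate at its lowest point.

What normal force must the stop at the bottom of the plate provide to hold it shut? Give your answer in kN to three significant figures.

P ≈ 122 kN

γ = ρg = 1260 × 9.81 / 1000 = 12.3606 kN/m³.
The centroid of a semicircle lies 4r/(3π) = 0.577202 m from the diameter, here below the top edge, so the centroid depth is h_c = 7.2 + 0.577202 = 7.7772 m.
A = πr²/2 = π × 1.36²/2 = 2.90534 m².
Resultant F = γ·h_c·A = 12.3606 × 7.7772 × 2.90534 = 279.293 kN.
I_c = (π/8 − 8/(9π))·r⁴ = 0.109757 × 1.36⁴ = 0.375481 m⁴.
Centre of pressure: y_p = y_c + I_c/(y_c·A) = 7.7772 + 0.375481/(7.7772 × 2.90534) = 7.7772 + 0.0166176 = 7.79382 m along the plane.
The resultant acts 0.577202 + 0.0166176 = 0.59382 m (along the plate) below the hinge at the top edge, so the moment about the hinge is M = F × 0.59382 = 279.293 × 0.59382 = 165.85 kN·m.
A normal force at the bottom, 1.36 m from the hinge, must supply this moment: P = 165.85/1.36 = 121.949 kN.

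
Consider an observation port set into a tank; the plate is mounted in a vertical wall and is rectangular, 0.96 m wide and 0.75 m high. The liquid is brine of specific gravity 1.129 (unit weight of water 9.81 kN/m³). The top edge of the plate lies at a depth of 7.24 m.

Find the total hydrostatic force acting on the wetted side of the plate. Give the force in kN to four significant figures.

F ≈ 60.72 kN

γ = 1.129 × 9.81 = 11.07549 kN/m³.
The centroid lies 0.75/2 = 0.375 m below the top edge, so the centroid depth is h_c = 7.24 + 0.375 = 7.615 m.
A = 0.96 × 0.75 = 0.72 m².
Resultant F = γ·h_c·A = 11.07549 × 7.615 × 0.72 = 60.7247 kN.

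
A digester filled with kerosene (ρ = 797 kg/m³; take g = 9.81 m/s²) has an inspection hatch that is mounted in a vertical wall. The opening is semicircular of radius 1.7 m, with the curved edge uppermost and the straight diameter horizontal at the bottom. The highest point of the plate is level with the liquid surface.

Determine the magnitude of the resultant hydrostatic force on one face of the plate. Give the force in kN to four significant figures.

γ = ρg = 797 × 9.81 / 1000 = 7.81857 kN/m³.
The centroid lies 4r/(3π) = 0.721502 m above the diameter, so r − 4r/(3π) = 1.7 − 0.721502 = 0.978498 m below the topmost point, so the centroid depth is h_c = 0.978498 m.
A = πr²/2 = π × 1.7²/2 = 4.5396 m².
Resultant F = γ·h_c·A = 7.81857 × 0.978498 × 4.5396 = 34.73 kN.

F ≈ 34.73 kN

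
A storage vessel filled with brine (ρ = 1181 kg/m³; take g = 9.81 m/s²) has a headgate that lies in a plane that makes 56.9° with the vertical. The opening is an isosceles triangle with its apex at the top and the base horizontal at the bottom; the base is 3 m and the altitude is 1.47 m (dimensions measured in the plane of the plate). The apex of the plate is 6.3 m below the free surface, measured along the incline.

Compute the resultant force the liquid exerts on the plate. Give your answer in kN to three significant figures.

γ = ρg = 1181 × 9.81 / 1000 = 11.58561 kN/m³.
The plate makes 56.9° with the vertical, i.e. θ = 90° − 56.9° = 33.1° to the horizontal. Measuring y along the incline from the free-surface line, vertical depth h = y·sinθ with sinθ = 0.546102.
With the apex up, the centroid sits 2h/3 = 2 × 1.47/3 = 0.98 m below the apex, so y_c = 6.3 + 0.98 = 7.28 m and h_c = 7.28 × 0.546102 = 3.97562 m.
A = ½ × 3 × 1.47 = 2.205 m².
Resultant F = γ·h_c·A = 11.58561 × 3.97562 × 2.205 = 101.562 kN.

F ≈ 102 kN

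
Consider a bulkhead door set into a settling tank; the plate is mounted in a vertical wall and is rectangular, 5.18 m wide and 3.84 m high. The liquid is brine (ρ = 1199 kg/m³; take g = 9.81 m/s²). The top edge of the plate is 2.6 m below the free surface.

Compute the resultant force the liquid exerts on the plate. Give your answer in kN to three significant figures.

F ≈ 1060 kN

γ = ρg = 1199 × 9.81 / 1000 = 11.76219 kN/m³.
The centroid lies 3.84/2 = 1.92 m below the top edge, so the centroid depth is h_c = 2.6 + 1.92 = 4.52 m.
A = 5.18 × 3.84 = 19.8912 m².
Resultant F = γ·h_c·A = 11.76219 × 4.52 × 19.8912 = 1057.52 kN.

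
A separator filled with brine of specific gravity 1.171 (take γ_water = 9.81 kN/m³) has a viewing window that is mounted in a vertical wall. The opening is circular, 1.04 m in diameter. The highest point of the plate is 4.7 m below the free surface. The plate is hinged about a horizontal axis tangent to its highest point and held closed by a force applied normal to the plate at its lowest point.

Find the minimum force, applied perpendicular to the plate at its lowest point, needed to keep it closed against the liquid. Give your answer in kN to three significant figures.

P ≈ 26.1 kN

γ = 1.171 × 9.81 = 11.48751 kN/m³.
The centroid is at the centre, 0.52 m below the top of the plate, so the centroid depth is h_c = 4.7 + 0.52 = 5.22 m.
A = π(0.52)² = 0.849487 m².
Resultant F = γ·h_c·A = 11.48751 × 5.22 × 0.849487 = 50.9393 kN.
I_c = πr⁴/4 = π × 0.52⁴/4 = 0.0574253 m⁴.
Centre of pressure: y_p = y_c + I_c/(y_c·A) = 5.22 + 0.0574253/(5.22 × 0.849487) = 5.22 + 0.0129502 = 5.23295 m along the plane.
The resultant acts 0.52 + 0.0129502 = 0.53295 m (along the plate) below the hinge at the top edge, so the moment about the hinge is M = F × 0.53295 = 50.9393 × 0.53295 = 27.1481 kN·m.
A normal force at the bottom, 1.04 m from the hinge, must supply this moment: P = 27.1481/1.04 = 26.1039 kN.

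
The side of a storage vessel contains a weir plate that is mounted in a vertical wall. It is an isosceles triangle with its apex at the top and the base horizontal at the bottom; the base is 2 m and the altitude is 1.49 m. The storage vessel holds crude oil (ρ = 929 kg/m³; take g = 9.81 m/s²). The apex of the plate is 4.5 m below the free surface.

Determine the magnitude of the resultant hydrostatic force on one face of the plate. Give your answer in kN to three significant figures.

F ≈ 74.6 kN

γ = ρg = 929 × 9.81 / 1000 = 9.11349 kN/m³.
With the apex up, the centroid sits 2h/3 = 2 × 1.49/3 = 0.993333 m below the apex, so the centroid depth is h_c = 4.5 + 0.993333 = 5.49333 m.
A = ½ × 2 × 1.49 = 1.49 m².
Resultant F = γ·h_c·A = 9.11349 × 5.49333 × 1.49 = 74.5945 kN.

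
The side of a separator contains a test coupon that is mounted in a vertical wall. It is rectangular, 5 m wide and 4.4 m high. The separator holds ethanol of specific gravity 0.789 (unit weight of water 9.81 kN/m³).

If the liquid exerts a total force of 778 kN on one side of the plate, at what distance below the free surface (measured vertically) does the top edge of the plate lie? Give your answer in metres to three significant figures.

d_top ≈ 2.37 m

γ = 0.789 × 9.81 = 7.74009 kN/m³.
A = 5 × 4.4 = 22 m².
From F = γ·h_c·A, the centroid depth is h_c = 778/(7.74009 × 22) = 4.56889 m.
The centroid lies 4.4/2 = 2.2 m below the top edge, so the top edge sits at h_top = 4.56889 − 2.2 = 2.36889 m below the surface.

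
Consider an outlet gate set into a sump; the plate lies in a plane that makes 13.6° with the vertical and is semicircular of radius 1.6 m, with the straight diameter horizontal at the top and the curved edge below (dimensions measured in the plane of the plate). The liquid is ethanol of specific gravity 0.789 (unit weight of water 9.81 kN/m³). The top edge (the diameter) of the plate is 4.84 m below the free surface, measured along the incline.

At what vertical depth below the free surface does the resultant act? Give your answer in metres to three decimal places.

γ = 0.789 × 9.81 = 7.74009 kN/m³.
The plate makes 13.6° with the vertical, i.e. θ = 90° − 13.6° = 76.4° to the horizontal. Measuring y along the incline from the free-surface line, vertical depth h = y·sinθ with sinθ = 0.971961.
The centroid of a semicircle lies 4r/(3π) = 0.679061 m from the diameter, here below the top edge, so y_c = 4.84 + 0.679061 = 5.51906 m and h_c = 5.51906 × 0.971961 = 5.36431 m.
A = πr²/2 = π × 1.6²/2 = 4.02124 m².
Resultant F = γ·h_c·A = 7.74009 × 5.36431 × 4.02124 = 166.963 kN.
I_c = (π/8 − 8/(9π))·r⁴ = 0.109757 × 1.6⁴ = 0.719303 m⁴.
Centre of pressure: y_p = y_c + I_c/(y_c·A) = 5.51906 + 0.719303/(5.51906 × 4.02124) = 5.51906 + 0.0324106 = 5.55147 m along the plane.
Vertically, h_p = y_p·sinθ = 5.55147 × 0.971961 = 5.39581 m.

h_p = 5.396 m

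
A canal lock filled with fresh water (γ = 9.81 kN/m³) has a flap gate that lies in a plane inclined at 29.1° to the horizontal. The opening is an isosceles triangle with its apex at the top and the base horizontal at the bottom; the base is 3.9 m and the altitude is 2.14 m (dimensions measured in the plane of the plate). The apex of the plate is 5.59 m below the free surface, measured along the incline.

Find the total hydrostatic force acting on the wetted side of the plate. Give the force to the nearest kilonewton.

F ≈ 140 kN

γ = 9.81 kN/m³.
Let θ = 29.1° be the plate's angle to the horizontal; measure y along the incline from where the plane meets the free surface. Vertical depth h = y·sinθ with sinθ = 0.486335.
With the apex up, the centroid sits 2h/3 = 2 × 2.14/3 = 1.42667 m below the apex, so y_c = 5.59 + 1.42667 = 7.01667 m and h_c = 7.01667 × 0.486335 = 3.41245 m.
A = ½ × 3.9 × 2.14 = 4.173 m².
Resultant F = γ·h_c·A = 9.81 × 3.41245 × 4.173 = 139.696 kN.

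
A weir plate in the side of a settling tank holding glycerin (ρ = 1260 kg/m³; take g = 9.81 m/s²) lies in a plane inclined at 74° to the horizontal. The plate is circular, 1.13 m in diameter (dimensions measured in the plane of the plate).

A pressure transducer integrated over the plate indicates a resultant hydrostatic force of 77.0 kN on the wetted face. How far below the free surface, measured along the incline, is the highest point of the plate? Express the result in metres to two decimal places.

γ = ρg = 1260 × 9.81 / 1000 = 12.3606 kN/m³.
A = π(0.565)² = 1.00287 m².
From F = γ·h_c·A, the centroid depth is h_c = 77.0/(12.3606 × 1.00287) = 6.21164 m.
Let θ = 74° be the plate's angle to the horizontal; measure y along the incline from where the plane meets the free surface. Vertical depth h = y·sinθ with sinθ = 0.961262.
Along the incline, y_c = h_c/sinθ = 6.21164/0.961262 = 6.46196 m.
The centroid is at the centre, 0.565 m below the top of the plate, so the highest point sits at y_top = 6.46196 − 0.565 = 5.89696 m along the incline.

y_top ≈ 5.90 m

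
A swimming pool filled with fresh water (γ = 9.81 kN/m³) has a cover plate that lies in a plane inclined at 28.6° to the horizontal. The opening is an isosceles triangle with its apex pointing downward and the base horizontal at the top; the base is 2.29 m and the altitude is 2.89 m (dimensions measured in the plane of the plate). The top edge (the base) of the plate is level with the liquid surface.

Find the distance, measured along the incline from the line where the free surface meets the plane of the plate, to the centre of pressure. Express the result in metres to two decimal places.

γ = 9.81 kN/m³.
Let θ = 28.6° be the plate's angle to the horizontal; measure y along the incline from where the plane meets the free surface. Vertical depth h = y·sinθ with sinθ = 0.478692.
With the apex down, the centroid sits h/3 = 2.89/3 = 0.963333 m below the base (the top edge), so y_c = 0.963333 m and h_c = 0.963333 × 0.478692 = 0.46114 m.
A = ½ × 2.29 × 2.89 = 3.30905 m².
Resultant F = γ·h_c·A = 9.81 × 0.46114 × 3.30905 = 14.9694 kN.
I_c = b·h³/36 = 2.29 × 2.89³/36 = 1.53542 m⁴.
Centre of pressure: y_p = y_c + I_c/(y_c·A) = 0.963333 + 1.53542/(0.963333 × 3.30905) = 0.963333 + 0.481668 = 1.445 m along the plane.

y_p = 1.45 m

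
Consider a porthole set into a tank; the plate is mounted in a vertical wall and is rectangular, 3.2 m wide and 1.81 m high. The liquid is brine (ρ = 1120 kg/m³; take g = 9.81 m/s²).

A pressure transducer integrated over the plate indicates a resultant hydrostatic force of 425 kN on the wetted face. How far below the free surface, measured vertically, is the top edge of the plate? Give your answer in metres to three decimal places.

d_top ≈ 5.773 m

γ = ρg = 1120 × 9.81 / 1000 = 10.9872 kN/m³.
A = 3.2 × 1.81 = 5.792 m².
From F = γ·h_c·A, the centroid depth is h_c = 425/(10.9872 × 5.792) = 6.67841 m.
The centroid lies 1.81/2 = 0.905 m below the top edge, so the top edge sits at h_top = 6.67841 − 0.905 = 5.77341 m below the surface.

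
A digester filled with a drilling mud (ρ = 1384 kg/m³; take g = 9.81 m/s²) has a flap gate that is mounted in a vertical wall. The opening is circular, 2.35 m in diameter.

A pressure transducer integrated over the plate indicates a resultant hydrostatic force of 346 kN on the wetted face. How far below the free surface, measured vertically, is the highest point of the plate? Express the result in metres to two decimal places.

d_top ≈ 4.70 m

γ = ρg = 1384 × 9.81 / 1000 = 13.57704 kN/m³.
A = π(1.175)² = 4.33736 m².
From F = γ·h_c·A, the centroid depth is h_c = 346/(13.57704 × 4.33736) = 5.87551 m.
The centroid is at the centre, 1.175 m below the top of the plate, so the highest point sits at h_top = 5.87551 − 1.175 = 4.70051 m below the surface.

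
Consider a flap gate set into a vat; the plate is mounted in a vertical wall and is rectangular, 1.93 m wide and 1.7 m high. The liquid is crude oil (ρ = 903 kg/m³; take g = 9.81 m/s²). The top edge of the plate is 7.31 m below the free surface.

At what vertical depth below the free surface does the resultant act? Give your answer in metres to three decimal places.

h_p = 8.190 m

γ = ρg = 903 × 9.81 / 1000 = 8.85843 kN/m³.
The centroid lies 1.7/2 = 0.85 m below the top edge, so the centroid depth is h_c = 7.31 + 0.85 = 8.16 m.
A = 1.93 × 1.7 = 3.281 m².
Resultant F = γ·h_c·A = 8.85843 × 8.16 × 3.281 = 237.166 kN.
I_c = b·h³/12 = 1.93 × 1.7³/12 = 0.790174 m⁴.
Centre of pressure: y_p = y_c + I_c/(y_c·A) = 8.16 + 0.790174/(8.16 × 3.281) = 8.16 + 0.0295139 = 8.18951 m along the plane.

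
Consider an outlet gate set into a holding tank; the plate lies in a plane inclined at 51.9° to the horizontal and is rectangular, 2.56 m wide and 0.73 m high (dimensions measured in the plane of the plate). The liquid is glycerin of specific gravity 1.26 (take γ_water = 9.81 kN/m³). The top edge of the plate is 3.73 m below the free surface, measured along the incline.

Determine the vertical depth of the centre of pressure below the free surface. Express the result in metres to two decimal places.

h_p = 3.23 m

γ = 1.26 × 9.81 = 12.3606 kN/m³.
Let θ = 51.9° be the plate's angle to the horizontal; measure y along the incline from where the plane meets the free surface. Vertical depth h = y·sinθ with sinθ = 0.786935.
The centroid lies 0.73/2 = 0.365 m below the top edge, so y_c = 3.73 + 0.365 = 4.095 m and h_c = 4.095 × 0.786935 = 3.2225 m.
A = 2.56 × 0.73 = 1.8688 m².
Resultant F = γ·h_c·A = 12.3606 × 3.2225 × 1.8688 = 74.4381 kN.
I_c = b·h³/12 = 2.56 × 0.73³/12 = 0.0829903 m⁴.
Centre of pressure: y_p = y_c + I_c/(y_c·A) = 4.095 + 0.0829903/(4.095 × 1.8688) = 4.095 + 0.0108445 = 4.10584 m along the plane.
Vertically, h_p = y_p·sinθ = 4.10584 × 0.786935 = 3.23103 m.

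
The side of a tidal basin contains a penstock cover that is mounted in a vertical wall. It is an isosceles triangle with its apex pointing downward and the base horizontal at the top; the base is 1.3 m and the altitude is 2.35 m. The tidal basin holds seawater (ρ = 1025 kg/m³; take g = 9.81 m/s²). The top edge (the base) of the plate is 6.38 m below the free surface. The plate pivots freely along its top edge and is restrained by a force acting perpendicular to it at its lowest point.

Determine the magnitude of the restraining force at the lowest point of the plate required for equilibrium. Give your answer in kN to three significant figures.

γ = ρg = 1025 × 9.81 / 1000 = 10.05525 kN/m³.
With the apex down, the centroid sits h/3 = 2.35/3 = 0.783333 m below the base (the top edge), so the centroid depth is h_c = 6.38 + 0.783333 = 7.16333 m.
A = ½ × 1.3 × 2.35 = 1.5275 m².
Resultant F = γ·h_c·A = 10.05525 × 7.16333 × 1.5275 = 110.024 kN.
I_c = b·h³/36 = 1.3 × 2.35³/36 = 0.468645 m⁴.
Centre of pressure: y_p = y_c + I_c/(y_c·A) = 7.16333 + 0.468645/(7.16333 × 1.5275) = 7.16333 + 0.04283 = 7.20616 m along the plane.
The resultant acts 0.783333 + 0.04283 = 0.826163 m (along the plate) below the hinge at the top edge, so the moment about the hinge is M = F × 0.826163 = 110.024 × 0.826163 = 90.8978 kN·m.
A normal force at the bottom, 2.35 m from the hinge, must supply this moment: P = 90.8978/2.35 = 38.6799 kN.

P ≈ 38.7 kN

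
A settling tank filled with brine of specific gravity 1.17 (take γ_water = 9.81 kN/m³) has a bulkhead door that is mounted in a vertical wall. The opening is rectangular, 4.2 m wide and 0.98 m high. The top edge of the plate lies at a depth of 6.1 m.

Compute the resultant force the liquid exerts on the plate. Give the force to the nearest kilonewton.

γ = 1.17 × 9.81 = 11.4777 kN/m³.
The centroid lies 0.98/2 = 0.49 m below the top edge, so the centroid depth is h_c = 6.1 + 0.49 = 6.59 m.
A = 4.2 × 0.98 = 4.116 m².
Resultant F = γ·h_c·A = 11.4777 × 6.59 × 4.116 = 311.326 kN.

F ≈ 311 kN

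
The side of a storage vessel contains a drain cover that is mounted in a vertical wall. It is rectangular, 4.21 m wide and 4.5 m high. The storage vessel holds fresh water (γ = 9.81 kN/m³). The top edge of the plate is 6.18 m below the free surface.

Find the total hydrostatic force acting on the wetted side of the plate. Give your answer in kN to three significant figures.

γ = 9.81 kN/m³.
The centroid lies 4.5/2 = 2.25 m below the top edge, so the centroid depth is h_c = 6.18 + 2.25 = 8.43 m.
A = 4.21 × 4.5 = 18.945 m².
Resultant F = γ·h_c·A = 9.81 × 8.43 × 18.945 = 1566.72 kN.

F ≈ 1570 kN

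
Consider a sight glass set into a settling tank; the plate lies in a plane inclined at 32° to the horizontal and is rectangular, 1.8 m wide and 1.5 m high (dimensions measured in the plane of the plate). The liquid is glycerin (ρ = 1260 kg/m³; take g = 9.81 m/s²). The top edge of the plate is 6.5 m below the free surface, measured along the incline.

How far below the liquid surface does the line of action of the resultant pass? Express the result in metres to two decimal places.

h_p = 3.86 m

γ = ρg = 1260 × 9.81 / 1000 = 12.3606 kN/m³.
Let θ = 32° be the plate's angle to the horizontal; measure y along the incline from where the plane meets the free surface. Vertical depth h = y·sinθ with sinθ = 0.529919.
The centroid lies 1.5/2 = 0.75 m below the top edge, so y_c = 6.5 + 0.75 = 7.25 m and h_c = 7.25 × 0.529919 = 3.84191 m.
A = 1.8 × 1.5 = 2.7 m².
Resultant F = γ·h_c·A = 12.3606 × 3.84191 × 2.7 = 128.218 kN.
I_c = b·h³/12 = 1.8 × 1.5³/12 = 0.50625 m⁴.
Centre of pressure: y_p = y_c + I_c/(y_c·A) = 7.25 + 0.50625/(7.25 × 2.7) = 7.25 + 0.0258621 = 7.27586 m along the plane.
Vertically, h_p = y_p·sinθ = 7.27586 × 0.529919 = 3.85562 m.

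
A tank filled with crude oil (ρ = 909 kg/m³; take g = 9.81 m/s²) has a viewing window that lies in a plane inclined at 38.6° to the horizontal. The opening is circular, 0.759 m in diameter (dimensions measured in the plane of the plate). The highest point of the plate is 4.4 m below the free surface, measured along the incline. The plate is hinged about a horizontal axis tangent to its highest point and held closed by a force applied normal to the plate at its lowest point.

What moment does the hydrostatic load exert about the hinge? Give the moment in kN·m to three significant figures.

γ = ρg = 909 × 9.81 / 1000 = 8.91729 kN/m³.
Let θ = 38.6° be the plate's angle to the horizontal; measure y along the incline from where the plane meets the free surface. Vertical depth h = y·sinθ with sinθ = 0.623880.
The centroid is at the centre, 0.3795 m below the top of the plate, so y_c = 4.4 + 0.3795 = 4.7795 m and h_c = 4.7795 × 0.623880 = 2.98183 m.
A = π(0.3795)² = 0.452453 m².
Resultant F = γ·h_c·A = 8.91729 × 2.98183 × 0.452453 = 12.0307 kN.
I_c = πr⁴/4 = π × 0.3795⁴/4 = 0.0162906 m⁴.
Centre of pressure: y_p = y_c + I_c/(y_c·A) = 4.7795 + 0.0162906/(4.7795 × 0.452453) = 4.7795 + 0.00753323 = 4.78703 m along the plane.
The resultant acts 0.3795 + 0.00753323 = 0.387033 m (along the plate) below the hinge at the top edge, so the moment about the hinge is M = F × 0.387033 = 12.0307 × 0.387033 = 4.65628 kN·m.

M ≈ 4.66 kN·m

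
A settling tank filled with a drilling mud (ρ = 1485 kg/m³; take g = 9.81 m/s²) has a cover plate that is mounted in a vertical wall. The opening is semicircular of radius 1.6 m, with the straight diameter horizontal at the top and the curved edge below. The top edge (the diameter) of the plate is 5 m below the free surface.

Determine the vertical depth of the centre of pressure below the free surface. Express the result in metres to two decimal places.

γ = ρg = 1485 × 9.81 / 1000 = 14.56785 kN/m³.
The centroid of a semicircle lies 4r/(3π) = 0.679061 m from the diameter, here below the top edge, so the centroid depth is h_c = 5 + 0.679061 = 5.67906 m.
A = πr²/2 = π × 1.6²/2 = 4.02124 m².
Resultant F = γ·h_c·A = 14.56785 × 5.67906 × 4.02124 = 332.684 kN.
I_c = (π/8 − 8/(9π))·r⁴ = 0.109757 × 1.6⁴ = 0.719303 m⁴.
Centre of pressure: y_p = y_c + I_c/(y_c·A) = 5.67906 + 0.719303/(5.67906 × 4.02124) = 5.67906 + 0.0314975 = 5.71056 m along the plane.

h_p = 5.71 m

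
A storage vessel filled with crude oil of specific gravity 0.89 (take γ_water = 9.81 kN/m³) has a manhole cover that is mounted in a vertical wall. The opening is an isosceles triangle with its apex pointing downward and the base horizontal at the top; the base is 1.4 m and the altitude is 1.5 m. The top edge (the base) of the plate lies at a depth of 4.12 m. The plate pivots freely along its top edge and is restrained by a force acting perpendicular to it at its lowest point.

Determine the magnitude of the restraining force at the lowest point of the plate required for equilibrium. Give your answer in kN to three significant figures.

P ≈ 14.9 kN

γ = 0.89 × 9.81 = 8.7309 kN/m³.
With the apex down, the centroid sits h/3 = 1.5/3 = 0.5 m below the base (the top edge), so the centroid depth is h_c = 4.12 + 0.5 = 4.62 m.
A = ½ × 1.4 × 1.5 = 1.05 m².
Resultant F = γ·h_c·A = 8.7309 × 4.62 × 1.05 = 42.3536 kN.
I_c = b·h³/36 = 1.4 × 1.5³/36 = 0.13125 m⁴.
Centre of pressure: y_p = y_c + I_c/(y_c·A) = 4.62 + 0.13125/(4.62 × 1.05) = 4.62 + 0.0270563 = 4.64706 m along the plane.
The resultant acts 0.5 + 0.0270563 = 0.527056 m (along the plate) below the hinge at the top edge, so the moment about the hinge is M = F × 0.527056 = 42.3536 × 0.527056 = 22.3227 kN·m.
A normal force at the bottom, 1.5 m from the hinge, must supply this moment: P = 22.3227/1.5 = 14.8818 kN.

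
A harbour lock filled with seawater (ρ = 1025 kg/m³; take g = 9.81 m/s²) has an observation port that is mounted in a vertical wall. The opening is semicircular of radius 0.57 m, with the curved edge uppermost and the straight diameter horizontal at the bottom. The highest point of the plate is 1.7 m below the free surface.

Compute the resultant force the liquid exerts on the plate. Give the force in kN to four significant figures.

γ = ρg = 1025 × 9.81 / 1000 = 10.05525 kN/m³.
The centroid lies 4r/(3π) = 0.241916 m above the diameter, so r − 4r/(3π) = 0.57 − 0.241916 = 0.328084 m below the topmost point, so the centroid depth is h_c = 1.7 + 0.328084 = 2.02808 m.
A = πr²/2 = π × 0.57²/2 = 0.510352 m².
Resultant F = γ·h_c·A = 10.05525 × 2.02808 × 0.510352 = 10.4075 kN.

F ≈ 10.41 kN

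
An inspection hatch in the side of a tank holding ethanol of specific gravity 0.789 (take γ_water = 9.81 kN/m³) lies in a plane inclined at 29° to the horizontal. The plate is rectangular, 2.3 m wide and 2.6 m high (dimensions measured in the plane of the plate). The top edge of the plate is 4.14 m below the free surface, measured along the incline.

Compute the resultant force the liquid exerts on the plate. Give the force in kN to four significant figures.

γ = 0.789 × 9.81 = 7.74009 kN/m³.
Let θ = 29° be the plate's angle to the horizontal; measure y along the incline from where the plane meets the free surface. Vertical depth h = y·sinθ with sinθ = 0.484810.
The centroid lies 2.6/2 = 1.3 m below the top edge, so y_c = 4.14 + 1.3 = 5.44 m and h_c = 5.44 × 0.484810 = 2.63737 m.
A = 2.3 × 2.6 = 5.98 m².
Resultant F = γ·h_c·A = 7.74009 × 2.63737 × 5.98 = 122.073 kN.

F ≈ 122.1 kN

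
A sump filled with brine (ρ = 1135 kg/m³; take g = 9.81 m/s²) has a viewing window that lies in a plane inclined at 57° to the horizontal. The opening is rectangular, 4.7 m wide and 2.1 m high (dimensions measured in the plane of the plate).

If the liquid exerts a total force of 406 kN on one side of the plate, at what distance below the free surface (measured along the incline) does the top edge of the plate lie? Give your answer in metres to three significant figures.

γ = ρg = 1135 × 9.81 / 1000 = 11.13435 kN/m³.
A = 4.7 × 2.1 = 9.87 m².
From F = γ·h_c·A, the centroid depth is h_c = 406/(11.13435 × 9.87) = 3.6944 m.
Let θ = 57° be the plate's angle to the horizontal; measure y along the incline from where the plane meets the free surface. Vertical depth h = y·sinθ with sinθ = 0.838671.
Along the incline, y_c = h_c/sinθ = 3.6944/0.838671 = 4.40506 m.
The centroid lies 2.1/2 = 1.05 m below the top edge, so the top edge sits at y_top = 4.40506 − 1.05 = 3.35506 m along the incline.

y_top ≈ 3.36 m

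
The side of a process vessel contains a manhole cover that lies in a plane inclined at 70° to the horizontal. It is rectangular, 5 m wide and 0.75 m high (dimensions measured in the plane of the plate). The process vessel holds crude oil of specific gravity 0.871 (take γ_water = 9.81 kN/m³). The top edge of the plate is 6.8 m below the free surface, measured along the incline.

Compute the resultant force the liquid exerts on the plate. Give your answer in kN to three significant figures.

F ≈ 216 kN

γ = 0.871 × 9.81 = 8.54451 kN/m³.
Let θ = 70° be the plate's angle to the horizontal; measure y along the incline from where the plane meets the free surface. Vertical depth h = y·sinθ with sinθ = 0.939693.
The centroid lies 0.75/2 = 0.375 m below the top edge, so y_c = 6.8 + 0.375 = 7.175 m and h_c = 7.175 × 0.939693 = 6.7423 m.
A = 5 × 0.75 = 3.75 m².
Resultant F = γ·h_c·A = 8.54451 × 6.7423 × 3.75 = 216.036 kN.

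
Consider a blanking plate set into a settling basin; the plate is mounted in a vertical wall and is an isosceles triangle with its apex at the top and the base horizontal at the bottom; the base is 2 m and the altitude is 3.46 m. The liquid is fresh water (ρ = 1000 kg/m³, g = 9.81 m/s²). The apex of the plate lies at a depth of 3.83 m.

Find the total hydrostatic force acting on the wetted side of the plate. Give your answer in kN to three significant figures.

F ≈ 208 kN

γ = ρg = 1000 × 9.81 = 9810 N/m³ = 9.81 kN/m³.
With the apex up, the centroid sits 2h/3 = 2 × 3.46/3 = 2.30667 m below the apex, so the centroid depth is h_c = 3.83 + 2.30667 = 6.13667 m.
A = ½ × 2 × 3.46 = 3.46 m².
Resultant F = γ·h_c·A = 9.81 × 6.13667 × 3.46 = 208.295 kN.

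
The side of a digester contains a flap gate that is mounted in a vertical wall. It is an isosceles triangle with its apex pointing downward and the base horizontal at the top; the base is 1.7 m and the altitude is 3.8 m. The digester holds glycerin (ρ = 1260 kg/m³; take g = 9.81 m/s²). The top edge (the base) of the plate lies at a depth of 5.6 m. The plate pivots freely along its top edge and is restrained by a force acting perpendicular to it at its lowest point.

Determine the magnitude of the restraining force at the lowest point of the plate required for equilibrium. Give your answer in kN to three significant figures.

P ≈ 99.8 kN

γ = ρg = 1260 × 9.81 / 1000 = 12.3606 kN/m³.
With the apex down, the centroid sits h/3 = 3.8/3 = 1.26667 m below the base (the top edge), so the centroid depth is h_c = 5.6 + 1.26667 = 6.86667 m.
A = ½ × 1.7 × 3.8 = 3.23 m².
Resultant F = γ·h_c·A = 12.3606 × 6.86667 × 3.23 = 274.15 kN.
I_c = b·h³/36 = 1.7 × 3.8³/36 = 2.59118 m⁴.
Centre of pressure: y_p = y_c + I_c/(y_c·A) = 6.86667 + 2.59118/(6.86667 × 3.23) = 6.86667 + 0.116829 = 6.9835 m along the plane.
The resultant acts 1.26667 + 0.116829 = 1.3835 m (along the plate) below the hinge at the top edge, so the moment about the hinge is M = F × 1.3835 = 274.15 × 1.3835 = 379.287 kN·m.
A normal force at the bottom, 3.8 m from the hinge, must supply this moment: P = 379.287/3.8 = 99.8124 kN.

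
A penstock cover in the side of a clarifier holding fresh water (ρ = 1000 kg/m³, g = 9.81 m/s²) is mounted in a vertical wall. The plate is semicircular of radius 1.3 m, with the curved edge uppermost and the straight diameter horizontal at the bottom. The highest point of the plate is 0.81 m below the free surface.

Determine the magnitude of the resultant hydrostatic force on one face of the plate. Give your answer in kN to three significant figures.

γ = ρg = 1000 × 9.81 = 9810 N/m³ = 9.81 kN/m³.
The centroid lies 4r/(3π) = 0.551737 m above the diameter, so r − 4r/(3π) = 1.3 − 0.551737 = 0.748263 m below the topmost point, so the centroid depth is h_c = 0.81 + 0.748263 = 1.55826 m.
A = πr²/2 = π × 1.3²/2 = 2.65465 m².
Resultant F = γ·h_c·A = 9.81 × 1.55826 × 2.65465 = 40.5804 kN.

F ≈ 40.6 kN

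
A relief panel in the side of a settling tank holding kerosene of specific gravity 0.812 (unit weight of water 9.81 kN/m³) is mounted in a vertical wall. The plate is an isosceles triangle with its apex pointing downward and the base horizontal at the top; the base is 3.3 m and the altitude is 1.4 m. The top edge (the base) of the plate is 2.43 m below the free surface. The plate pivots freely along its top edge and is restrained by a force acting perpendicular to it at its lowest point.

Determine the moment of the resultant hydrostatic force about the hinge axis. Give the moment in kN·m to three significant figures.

M ≈ 26.9 kN·m

γ = 0.812 × 9.81 = 7.96572 kN/m³.
With the apex down, the centroid sits h/3 = 1.4/3 = 0.466667 m below the base (the top edge), so the centroid depth is h_c = 2.43 + 0.466667 = 2.89667 m.
A = ½ × 3.3 × 1.4 = 2.31 m².
Resultant F = γ·h_c·A = 7.96572 × 2.89667 × 2.31 = 53.3011 kN.
I_c = b·h³/36 = 3.3 × 1.4³/36 = 0.251533 m⁴.
Centre of pressure: y_p = y_c + I_c/(y_c·A) = 2.89667 + 0.251533/(2.89667 × 2.31) = 2.89667 + 0.037591 = 2.93426 m along the plane.
The resultant acts 0.466667 + 0.037591 = 0.504258 m (along the plate) below the hinge at the top edge, so the moment about the hinge is M = F × 0.504258 = 53.3011 × 0.504258 = 26.8775 kN·m.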